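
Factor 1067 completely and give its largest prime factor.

1067 = 11 · 97
97 is prime.
So 1067 = 11 · 97; the largest prime factor is 97.

97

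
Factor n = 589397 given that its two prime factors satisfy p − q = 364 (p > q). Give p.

Since p = q + 364, we have 589397 = q(q + 364), so q² + 364q − 589397 = 0.
Discriminant: 364² + 4·589397 = 132496 + 2357588 = 2490084; √2490084 = 1578.
q = (−364 + 1578)/2 = 607, and p = q + 364 = 971.
Check: 607 · 971 = 589397.

971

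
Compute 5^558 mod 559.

5^1 ≡ 5 (mod 559)
5^2 ≡ 5^2 = 25 ≡ 25 (mod 559)
5^4 ≡ 25^2 = 625 ≡ 66 (mod 559)
5^8 ≡ 66^2 = 4356 ≡ 443 (mod 559)
5^16 ≡ 443^2 = 196249 ≡ 40 (mod 559)
5^32 ≡ 40^2 = 1600 ≡ 482 (mod 559)
5^64 ≡ 482^2 = 232324 ≡ 339 (mod 559)
5^128 ≡ 339^2 = 114921 ≡ 326 (mod 559)
5^256 ≡ 326^2 = 106276 ≡ 66 (mod 559)
5^512 ≡ 66^2 = 4356 ≡ 443 (mod 559)
558 = 512 + 32 + 8 + 4 + 2 in binary powers of 2.
So 5^558 ≡ 443 · 482 · 443 · 66 · 25 ≡ 428 (mod 559).
Since 428 ≠ 1, base 5 is a Fermat witness: 559 is composite.

428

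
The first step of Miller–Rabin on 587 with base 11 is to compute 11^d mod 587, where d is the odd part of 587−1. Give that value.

587 − 1 = 586 = 2^1 · 293, so d = 293.
11^1 ≡ 11 (mod 587)
11^2 ≡ 11^2 = 121 ≡ 121 (mod 587)
11^4 ≡ 121^2 = 14641 ≡ 553 (mod 587)
11^8 ≡ 553^2 = 305809 ≡ 569 (mod 587)
11^16 ≡ 569^2 = 323761 ≡ 324 (mod 587)
11^32 ≡ 324^2 = 104976 ≡ 490 (mod 587)
11^64 ≡ 490^2 = 240100 ≡ 17 (mod 587)
11^128 ≡ 17^2 = 289 ≡ 289 (mod 587)
11^256 ≡ 289^2 = 83521 ≡ 167 (mod 587)
293 = 256 + 32 + 4 + 1 in binary powers of 2.
So 11^293 ≡ 167 · 490 · 553 · 11 ≡ 586 (mod 587).
Since 11^d ≡ 586 (mod 587), base 11 does not prove 587 composite.

586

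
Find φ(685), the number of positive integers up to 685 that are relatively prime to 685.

Factor: 685 = 5 · 137.
φ(685) = (5−1) · (137−1) = 4 · 136 = 544.

544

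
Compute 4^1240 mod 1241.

324

4^1 ≡ 4 (mod 1241)
4^2 ≡ 4^2 = 16 ≡ 16 (mod 1241)
4^4 ≡ 16^2 = 256 ≡ 256 (mod 1241)
4^8 ≡ 256^2 = 65536 ≡ 1004 (mod 1241)
4^16 ≡ 1004^2 = 1008016 ≡ 324 (mod 1241)
4^32 ≡ 324^2 = 104976 ≡ 732 (mod 1241)
4^64 ≡ 732^2 = 535824 ≡ 953 (mod 1241)
4^128 ≡ 953^2 = 908209 ≡ 1038 (mod 1241)
4^256 ≡ 1038^2 = 1077444 ≡ 256 (mod 1241)
4^512 ≡ 256^2 = 65536 ≡ 1004 (mod 1241)
4^1024 ≡ 1004^2 = 1008016 ≡ 324 (mod 1241)
1240 = 1024 + 128 + 64 + 16 + 8 in binary powers of 2.
So 4^1240 ≡ 324 · 1038 · 953 · 324 · 1004 ≡ 324 (mod 1241).
Since 324 ≠ 1, base 4 is a Fermat witness: 1241 is composite.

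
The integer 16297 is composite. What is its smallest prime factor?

43

16297 is odd.
Digit sum 25, not divisible by 3.
Ends in 7: not divisible by 5.
7: 16297 = 7·2328 + 1
11: 16297 = 11·1481 + 6
13: 16297 = 13·1253 + 8
17: 16297 = 17·958 + 11
19: 16297 = 19·857 + 14
23: 16297 = 23·708 + 13
29: 16297 = 29·561 + 28
31: 16297 = 31·525 + 22
37: 16297 = 37·440 + 17
41: 16297 = 41·397 + 20
43: 16297 = 43·379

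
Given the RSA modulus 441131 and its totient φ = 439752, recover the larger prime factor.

φ(n) = (p−1)(q−1) = n − (p+q) + 1, so p + q = 441131 − 439752 + 1 = 1380.
p and q are the roots of t² − 1380t + 441131 = 0.
Discriminant: 1380² − 4·441131 = 1904400 − 1764524 = 139876; √139876 = 374.
q = (1380 − 374)/2 = 503, p = (1380 + 374)/2 = 877.
Check: 503 · 877 = 441131.

877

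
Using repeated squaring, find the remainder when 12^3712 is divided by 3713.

12^1 ≡ 12 (mod 3713)
12^2 ≡ 12^2 = 144 ≡ 144 (mod 3713)
12^4 ≡ 144^2 = 20736 ≡ 2171 (mod 3713)
12^8 ≡ 2171^2 = 4713241 ≡ 1444 (mod 3713)
12^16 ≡ 1444^2 = 2085136 ≡ 2143 (mod 3713)
12^32 ≡ 2143^2 = 4592449 ≡ 3181 (mod 3713)
12^64 ≡ 3181^2 = 10118761 ≡ 836 (mod 3713)
12^128 ≡ 836^2 = 698896 ≡ 852 (mod 3713)
12^256 ≡ 852^2 = 725904 ≡ 1869 (mod 3713)
12^512 ≡ 1869^2 = 3493161 ≡ 2941 (mod 3713)
12^1024 ≡ 2941^2 = 8649481 ≡ 1904 (mod 3713)
12^2048 ≡ 1904^2 = 3625216 ≡ 1328 (mod 3713)
3712 = 2048 + 1024 + 512 + 128 in binary powers of 2.
So 12^3712 ≡ 1328 · 1904 · 2941 · 852 ≡ 3698 (mod 3713).
Since 3698 ≠ 1, base 12 is a Fermat witness: 3713 is composite.

3698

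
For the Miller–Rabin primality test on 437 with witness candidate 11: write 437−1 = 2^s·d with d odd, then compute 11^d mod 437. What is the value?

182

437 − 1 = 436 = 2^2 · 109, so d = 109.
11^1 ≡ 11 (mod 437)
11^2 ≡ 11^2 = 121 ≡ 121 (mod 437)
11^4 ≡ 121^2 = 14641 ≡ 220 (mod 437)
11^8 ≡ 220^2 = 48400 ≡ 330 (mod 437)
11^16 ≡ 330^2 = 108900 ≡ 87 (mod 437)
11^32 ≡ 87^2 = 7569 ≡ 140 (mod 437)
11^64 ≡ 140^2 = 19600 ≡ 372 (mod 437)
109 = 64 + 32 + 8 + 4 + 1 in binary powers of 2.
So 11^109 ≡ 372 · 140 · 330 · 220 · 11 ≡ 182 (mod 437).
Squaring chain: 182 → 349; never reaches −1, so base 11 is a Miller–Rabin witness that 437 is composite.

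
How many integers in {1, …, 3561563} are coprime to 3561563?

Factor: 3561563 = 101 · 179 · 197.
φ(3561563) = (101−1) · (179−1) · (197−1) = 100 · 178 · 196 = 3488800.

3488800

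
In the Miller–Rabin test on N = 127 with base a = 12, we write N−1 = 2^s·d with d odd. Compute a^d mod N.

127 − 1 = 126 = 2^1 · 63, so d = 63.
12^1 ≡ 12 (mod 127)
12^2 ≡ 12^2 = 144 ≡ 17 (mod 127)
12^4 ≡ 17^2 = 289 ≡ 35 (mod 127)
12^8 ≡ 35^2 = 1225 ≡ 82 (mod 127)
12^16 ≡ 82^2 = 6724 ≡ 120 (mod 127)
12^32 ≡ 120^2 = 14400 ≡ 49 (mod 127)
63 = 32 + 16 + 8 + 4 + 2 + 1 in binary powers of 2.
So 12^63 ≡ 49 · 120 · 82 · 35 · 17 · 12 ≡ 126 (mod 127).
Since 12^d ≡ 126 (mod 127), base 12 does not prove 127 composite.

126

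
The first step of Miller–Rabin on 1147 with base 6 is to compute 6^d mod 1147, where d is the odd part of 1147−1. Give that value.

1147 − 1 = 1146 = 2^1 · 573, so d = 573.
6^1 ≡ 6 (mod 1147)
6^2 ≡ 6^2 = 36 ≡ 36 (mod 1147)
6^4 ≡ 36^2 = 1296 ≡ 149 (mod 1147)
6^8 ≡ 149^2 = 22201 ≡ 408 (mod 1147)
6^16 ≡ 408^2 = 166464 ≡ 149 (mod 1147)
6^32 ≡ 149^2 = 22201 ≡ 408 (mod 1147)
6^64 ≡ 408^2 = 166464 ≡ 149 (mod 1147)
6^128 ≡ 149^2 = 22201 ≡ 408 (mod 1147)
6^256 ≡ 408^2 = 166464 ≡ 149 (mod 1147)
6^512 ≡ 149^2 = 22201 ≡ 408 (mod 1147)
573 = 512 + 32 + 16 + 8 + 4 + 1 in binary powers of 2.
So 6^573 ≡ 408 · 408 · 149 · 408 · 149 · 6 ≡ 154 (mod 1147).
Squaring chain: 154; never reaches −1, so base 6 is a Miller–Rabin witness that 1147 is composite.

154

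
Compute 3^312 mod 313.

1

3^1 ≡ 3 (mod 313)
3^2 ≡ 3^2 = 9 ≡ 9 (mod 313)
3^4 ≡ 9^2 = 81 ≡ 81 (mod 313)
3^8 ≡ 81^2 = 6561 ≡ 301 (mod 313)
3^16 ≡ 301^2 = 90601 ≡ 144 (mod 313)
3^32 ≡ 144^2 = 20736 ≡ 78 (mod 313)
3^64 ≡ 78^2 = 6084 ≡ 137 (mod 313)
3^128 ≡ 137^2 = 18769 ≡ 302 (mod 313)
3^256 ≡ 302^2 = 91204 ≡ 121 (mod 313)
312 = 256 + 32 + 16 + 8 in binary powers of 2.
So 3^312 ≡ 121 · 78 · 144 · 301 ≡ 1 (mod 313).
Since the result is 1, base 3 gives no evidence that 313 is composite.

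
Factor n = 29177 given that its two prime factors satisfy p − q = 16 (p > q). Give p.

Since p = q + 16, we have 29177 = q(q + 16), so q² + 16q − 29177 = 0.
Discriminant: 16² + 4·29177 = 256 + 116708 = 116964; √116964 = 342.
q = (−16 + 342)/2 = 163, and p = q + 16 = 179.
Check: 163 · 179 = 29177.

179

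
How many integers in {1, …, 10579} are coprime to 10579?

10360

Factor: 10579 = 71 · 149.
φ(10579) = (71−1) · (149−1) = 70 · 148 = 10360.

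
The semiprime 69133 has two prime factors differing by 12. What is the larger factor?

Since p = q + 12, we have 69133 = q(q + 12), so q² + 12q − 69133 = 0.
Discriminant: 12² + 4·69133 = 144 + 276532 = 276676; √276676 = 526.
q = (−12 + 526)/2 = 257, and p = q + 12 = 269.
Check: 257 · 269 = 69133.

269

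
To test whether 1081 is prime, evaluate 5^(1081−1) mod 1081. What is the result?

968

5^1 ≡ 5 (mod 1081)
5^2 ≡ 5^2 = 25 ≡ 25 (mod 1081)
5^4 ≡ 25^2 = 625 ≡ 625 (mod 1081)
5^8 ≡ 625^2 = 390625 ≡ 384 (mod 1081)
5^16 ≡ 384^2 = 147456 ≡ 440 (mod 1081)
5^32 ≡ 440^2 = 193600 ≡ 101 (mod 1081)
5^64 ≡ 101^2 = 10201 ≡ 472 (mod 1081)
5^128 ≡ 472^2 = 222784 ≡ 98 (mod 1081)
5^256 ≡ 98^2 = 9604 ≡ 956 (mod 1081)
5^512 ≡ 956^2 = 913936 ≡ 491 (mod 1081)
5^1024 ≡ 491^2 = 241081 ≡ 18 (mod 1081)
1080 = 1024 + 32 + 16 + 8 in binary powers of 2.
So 5^1080 ≡ 18 · 101 · 440 · 384 ≡ 968 (mod 1081).
Since 968 ≠ 1, base 5 is a Fermat witness: 1081 is composite.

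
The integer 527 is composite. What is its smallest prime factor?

17

527 is odd.
Digit sum 14, not divisible by 3.
Ends in 7: not divisible by 5.
7: 527 = 7·75 + 2
11: 527 = 11·47 + 10
13: 527 = 13·40 + 7
17: 527 = 17·31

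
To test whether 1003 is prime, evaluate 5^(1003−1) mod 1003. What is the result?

196

5^1 ≡ 5 (mod 1003)
5^2 ≡ 5^2 = 25 ≡ 25 (mod 1003)
5^4 ≡ 25^2 = 625 ≡ 625 (mod 1003)
5^8 ≡ 625^2 = 390625 ≡ 458 (mod 1003)
5^16 ≡ 458^2 = 209764 ≡ 137 (mod 1003)
5^32 ≡ 137^2 = 18769 ≡ 715 (mod 1003)
5^64 ≡ 715^2 = 511225 ≡ 698 (mod 1003)
5^128 ≡ 698^2 = 487204 ≡ 749 (mod 1003)
5^256 ≡ 749^2 = 561001 ≡ 324 (mod 1003)
5^512 ≡ 324^2 = 104976 ≡ 664 (mod 1003)
1002 = 512 + 256 + 128 + 64 + 32 + 8 + 2 in binary powers of 2.
So 5^1002 ≡ 664 · 324 · 749 · 698 · 715 · 458 · 25 ≡ 196 (mod 1003).
Since 196 ≠ 1, base 5 is a Fermat witness: 1003 is composite.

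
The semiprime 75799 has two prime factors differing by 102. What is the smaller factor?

Since p = q + 102, we have 75799 = q(q + 102), so q² + 102q − 75799 = 0.
Discriminant: 102² + 4·75799 = 10404 + 303196 = 313600; √313600 = 560.
q = (−102 + 560)/2 = 229, and p = q + 102 = 331.
Check: 229 · 331 = 75799.

229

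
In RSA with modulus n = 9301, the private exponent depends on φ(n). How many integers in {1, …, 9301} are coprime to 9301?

Factor: 9301 = 71 · 131.
φ(9301) = (71−1) · (131−1) = 70 · 130 = 9100.

9100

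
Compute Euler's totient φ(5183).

5040

Factor: 5183 = 71 · 73.
φ(5183) = (71−1) · (73−1) = 70 · 72 = 5040.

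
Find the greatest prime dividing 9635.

9635 = 5 · 1927
1927 = 41 · 47
47 is prime.
So 9635 = 5 · 41 · 47; the largest prime factor is 47.

47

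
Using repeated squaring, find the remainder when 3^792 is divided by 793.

131

3^1 ≡ 3 (mod 793)
3^2 ≡ 3^2 = 9 ≡ 9 (mod 793)
3^4 ≡ 9^2 = 81 ≡ 81 (mod 793)
3^8 ≡ 81^2 = 6561 ≡ 217 (mod 793)
3^16 ≡ 217^2 = 47089 ≡ 302 (mod 793)
3^32 ≡ 302^2 = 91204 ≡ 9 (mod 793)
3^64 ≡ 9^2 = 81 ≡ 81 (mod 793)
3^128 ≡ 81^2 = 6561 ≡ 217 (mod 793)
3^256 ≡ 217^2 = 47089 ≡ 302 (mod 793)
3^512 ≡ 302^2 = 91204 ≡ 9 (mod 793)
792 = 512 + 256 + 16 + 8 in binary powers of 2.
So 3^792 ≡ 9 · 302 · 302 · 217 ≡ 131 (mod 793).
Since 131 ≠ 1, base 3 is a Fermat witness: 793 is composite.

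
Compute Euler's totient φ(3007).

Factor: 3007 = 31 · 97.
φ(3007) = (31−1) · (97−1) = 30 · 96 = 2880.

2880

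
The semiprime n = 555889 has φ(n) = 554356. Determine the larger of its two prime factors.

φ(n) = (p−1)(q−1) = n − (p+q) + 1, so p + q = 555889 − 554356 + 1 = 1534.
p and q are the roots of t² − 1534t + 555889 = 0.
Discriminant: 1534² − 4·555889 = 2353156 − 2223556 = 129600; √129600 = 360.
q = (1534 − 360)/2 = 587, p = (1534 + 360)/2 = 947.
Check: 587 · 947 = 555889.

947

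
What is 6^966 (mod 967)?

6^1 ≡ 6 (mod 967)
6^2 ≡ 6^2 = 36 ≡ 36 (mod 967)
6^4 ≡ 36^2 = 1296 ≡ 329 (mod 967)
6^8 ≡ 329^2 = 108241 ≡ 904 (mod 967)
6^16 ≡ 904^2 = 817216 ≡ 101 (mod 967)
6^32 ≡ 101^2 = 10201 ≡ 531 (mod 967)
6^64 ≡ 531^2 = 281961 ≡ 564 (mod 967)
6^128 ≡ 564^2 = 318096 ≡ 920 (mod 967)
6^256 ≡ 920^2 = 846400 ≡ 275 (mod 967)
6^512 ≡ 275^2 = 75625 ≡ 199 (mod 967)
966 = 512 + 256 + 128 + 64 + 4 + 2 in binary powers of 2.
So 6^966 ≡ 199 · 275 · 920 · 564 · 329 · 36 ≡ 1 (mod 967).
Since the result is 1, base 6 gives no evidence that 967 is composite.

1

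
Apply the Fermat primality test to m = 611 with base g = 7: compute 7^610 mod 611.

17

7^1 ≡ 7 (mod 611)
7^2 ≡ 7^2 = 49 ≡ 49 (mod 611)
7^4 ≡ 49^2 = 2401 ≡ 568 (mod 611)
7^8 ≡ 568^2 = 322624 ≡ 16 (mod 611)
7^16 ≡ 16^2 = 256 ≡ 256 (mod 611)
7^32 ≡ 256^2 = 65536 ≡ 159 (mod 611)
7^64 ≡ 159^2 = 25281 ≡ 230 (mod 611)
7^128 ≡ 230^2 = 52900 ≡ 354 (mod 611)
7^256 ≡ 354^2 = 125316 ≡ 61 (mod 611)
7^512 ≡ 61^2 = 3721 ≡ 55 (mod 611)
610 = 512 + 64 + 32 + 2 in binary powers of 2.
So 7^610 ≡ 55 · 230 · 159 · 49 ≡ 17 (mod 611).
Since 17 ≠ 1, base 7 is a Fermat witness: 611 is composite.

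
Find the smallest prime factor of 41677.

71

41677 is odd.
Digit sum 25, not divisible by 3.
Ends in 7: not divisible by 5.
7: 41677 = 7·5953 + 6
11: 41677 = 11·3788 + 9
13: 41677 = 13·3205 + 12
17: 41677 = 17·2451 + 10
19: 41677 = 19·2193 + 10
23: 41677 = 23·1812 + 1
29: 41677 = 29·1437 + 4
31: 41677 = 31·1344 + 13
37: 41677 = 37·1126 + 15
41: 41677 = 41·1016 + 21
43: 41677 = 43·969 + 10
47: 41677 = 47·886 + 35
53: 41677 = 53·786 + 19
59: 41677 = 59·706 + 23
61: 41677 = 61·683 + 14
67: 41677 = 67·622 + 3
71: 41677 = 71·587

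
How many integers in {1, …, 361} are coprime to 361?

342

Factor: 361 = 19^2.
φ(361) = 19^1·(19−1) = 342.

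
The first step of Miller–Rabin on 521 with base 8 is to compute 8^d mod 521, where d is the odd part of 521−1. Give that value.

235

521 − 1 = 520 = 2^3 · 65, so d = 65.
8^1 ≡ 8 (mod 521)
8^2 ≡ 8^2 = 64 ≡ 64 (mod 521)
8^4 ≡ 64^2 = 4096 ≡ 449 (mod 521)
8^8 ≡ 449^2 = 201601 ≡ 495 (mod 521)
8^16 ≡ 495^2 = 245025 ≡ 155 (mod 521)
8^32 ≡ 155^2 = 24025 ≡ 59 (mod 521)
8^64 ≡ 59^2 = 3481 ≡ 355 (mod 521)
65 = 64 + 1 in binary powers of 2.
So 8^65 ≡ 355 · 8 ≡ 235 (mod 521).
Squaring chain: 235 → 520 → 1; reaches −1, so base 8 does not prove 521 composite.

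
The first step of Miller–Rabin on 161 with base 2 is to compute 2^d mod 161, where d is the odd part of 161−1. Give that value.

32

161 − 1 = 160 = 2^5 · 5, so d = 5.
2^1 ≡ 2 (mod 161)
2^2 ≡ 2^2 = 4 ≡ 4 (mod 161)
2^4 ≡ 4^2 = 16 ≡ 16 (mod 161)
5 = 4 + 1 in binary powers of 2.
So 2^5 ≡ 16 · 2 ≡ 32 (mod 161).
Squaring chain: 32 → 58 → 144 → 128 → 123; never reaches −1, so base 2 is a Miller–Rabin witness that 161 is composite.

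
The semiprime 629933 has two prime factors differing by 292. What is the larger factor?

Since p = q + 292, we have 629933 = q(q + 292), so q² + 292q − 629933 = 0.
Discriminant: 292² + 4·629933 = 85264 + 2519732 = 2604996; √2604996 = 1614.
q = (−292 + 1614)/2 = 661, and p = q + 292 = 953.
Check: 661 · 953 = 629933.

953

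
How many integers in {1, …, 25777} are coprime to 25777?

25456

Factor: 25777 = 149 · 173.
φ(25777) = (149−1) · (173−1) = 148 · 172 = 25456.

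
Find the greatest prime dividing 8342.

8342 = 2 · 4171
4171 = 43 · 97
97 is prime.
So 8342 = 2 · 43 · 97; the largest prime factor is 97.

97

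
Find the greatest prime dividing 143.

13

143 = 11 · 13
13 is prime.
So 143 = 11 · 13; the largest prime factor is 13.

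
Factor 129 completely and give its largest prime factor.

43

129 = 3 · 43
43 is prime.
So 129 = 3 · 43; the largest prime factor is 43.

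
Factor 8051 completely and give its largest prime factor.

8051 = 83 · 97
97 is prime.
So 8051 = 83 · 97; the largest prime factor is 97.

97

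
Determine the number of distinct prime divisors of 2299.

2299 = 11^2 · 19
2299 = 11^2 · 19, which has 2 distinct prime factors.

2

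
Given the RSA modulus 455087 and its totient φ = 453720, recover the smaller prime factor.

571

φ(n) = (p−1)(q−1) = n − (p+q) + 1, so p + q = 455087 − 453720 + 1 = 1368.
p and q are the roots of t² − 1368t + 455087 = 0.
Discriminant: 1368² − 4·455087 = 1871424 − 1820348 = 51076; √51076 = 226.
q = (1368 − 226)/2 = 571, p = (1368 + 226)/2 = 797.
Check: 571 · 797 = 455087.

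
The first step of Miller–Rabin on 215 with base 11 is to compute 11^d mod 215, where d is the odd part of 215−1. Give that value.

121

215 − 1 = 214 = 2^1 · 107, so d = 107.
11^1 ≡ 11 (mod 215)
11^2 ≡ 11^2 = 121 ≡ 121 (mod 215)
11^4 ≡ 121^2 = 14641 ≡ 21 (mod 215)
11^8 ≡ 21^2 = 441 ≡ 11 (mod 215)
11^16 ≡ 11^2 = 121 ≡ 121 (mod 215)
11^32 ≡ 121^2 = 14641 ≡ 21 (mod 215)
11^64 ≡ 21^2 = 441 ≡ 11 (mod 215)
107 = 64 + 32 + 8 + 2 + 1 in binary powers of 2.
So 11^107 ≡ 11 · 21 · 11 · 121 · 11 ≡ 121 (mod 215).
Squaring chain: 121; never reaches −1, so base 11 is a Miller–Rabin witness that 215 is composite.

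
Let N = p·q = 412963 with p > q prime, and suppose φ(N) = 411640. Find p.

821

φ(n) = (p−1)(q−1) = n − (p+q) + 1, so p + q = 412963 − 411640 + 1 = 1324.
p and q are the roots of t² − 1324t + 412963 = 0.
Discriminant: 1324² − 4·412963 = 1752976 − 1651852 = 101124; √101124 = 318.
q = (1324 − 318)/2 = 503, p = (1324 + 318)/2 = 821.
Check: 503 · 821 = 412963.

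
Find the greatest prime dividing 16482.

16482 = 2 · 8241
8241 = 3 · 2747
2747 = 41 · 67
67 is prime.
So 16482 = 2 · 3 · 41 · 67; the largest prime factor is 67.

67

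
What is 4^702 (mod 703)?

1

4^1 ≡ 4 (mod 703)
4^2 ≡ 4^2 = 16 ≡ 16 (mod 703)
4^4 ≡ 16^2 = 256 ≡ 256 (mod 703)
4^8 ≡ 256^2 = 65536 ≡ 157 (mod 703)
4^16 ≡ 157^2 = 24649 ≡ 44 (mod 703)
4^32 ≡ 44^2 = 1936 ≡ 530 (mod 703)
4^64 ≡ 530^2 = 280900 ≡ 403 (mod 703)
4^128 ≡ 403^2 = 162409 ≡ 16 (mod 703)
4^256 ≡ 16^2 = 256 ≡ 256 (mod 703)
4^512 ≡ 256^2 = 65536 ≡ 157 (mod 703)
702 = 512 + 128 + 32 + 16 + 8 + 4 + 2 in binary powers of 2.
So 4^702 ≡ 157 · 16 · 530 · 44 · 157 · 256 · 16 ≡ 1 (mod 703).
Since the result is 1, base 4 gives no evidence that 703 is composite.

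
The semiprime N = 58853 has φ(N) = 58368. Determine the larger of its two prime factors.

257

φ(n) = (p−1)(q−1) = n − (p+q) + 1, so p + q = 58853 − 58368 + 1 = 486.
p and q are the roots of t² − 486t + 58853 = 0.
Discriminant: 486² − 4·58853 = 236196 − 235412 = 784; √784 = 28.
q = (486 − 28)/2 = 229, p = (486 + 28)/2 = 257.
Check: 229 · 257 = 58853.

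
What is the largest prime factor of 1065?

1065 = 3 · 355
355 = 5 · 71
71 is prime.
So 1065 = 3 · 5 · 71; the largest prime factor is 71.

71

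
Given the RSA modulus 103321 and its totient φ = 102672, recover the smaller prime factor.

277

φ(n) = (p−1)(q−1) = n − (p+q) + 1, so p + q = 103321 − 102672 + 1 = 650.
p and q are the roots of t² − 650t + 103321 = 0.
Discriminant: 650² − 4·103321 = 422500 − 413284 = 9216; √9216 = 96.
q = (650 − 96)/2 = 277, p = (650 + 96)/2 = 373.
Check: 277 · 373 = 103321.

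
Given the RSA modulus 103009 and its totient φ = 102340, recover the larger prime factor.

431

φ(n) = (p−1)(q−1) = n − (p+q) + 1, so p + q = 103009 − 102340 + 1 = 670.
p and q are the roots of t² − 670t + 103009 = 0.
Discriminant: 670² − 4·103009 = 448900 − 412036 = 36864; √36864 = 192.
q = (670 − 192)/2 = 239, p = (670 + 192)/2 = 431.
Check: 239 · 431 = 103009.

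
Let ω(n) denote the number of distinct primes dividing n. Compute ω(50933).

2

50933 = 31^2 · 53
50933 = 31^2 · 53, which has 2 distinct prime factors.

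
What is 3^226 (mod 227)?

1

3^1 ≡ 3 (mod 227)
3^2 ≡ 3^2 = 9 ≡ 9 (mod 227)
3^4 ≡ 9^2 = 81 ≡ 81 (mod 227)
3^8 ≡ 81^2 = 6561 ≡ 205 (mod 227)
3^16 ≡ 205^2 = 42025 ≡ 30 (mod 227)
3^32 ≡ 30^2 = 900 ≡ 219 (mod 227)
3^64 ≡ 219^2 = 47961 ≡ 64 (mod 227)
3^128 ≡ 64^2 = 4096 ≡ 10 (mod 227)
226 = 128 + 64 + 32 + 2 in binary powers of 2.
So 3^226 ≡ 10 · 64 · 219 · 9 ≡ 1 (mod 227).
Since the result is 1, base 3 gives no evidence that 227 is composite.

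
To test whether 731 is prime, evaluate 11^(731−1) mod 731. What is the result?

508

11^1 ≡ 11 (mod 731)
11^2 ≡ 11^2 = 121 ≡ 121 (mod 731)
11^4 ≡ 121^2 = 14641 ≡ 21 (mod 731)
11^8 ≡ 21^2 = 441 ≡ 441 (mod 731)
11^16 ≡ 441^2 = 194481 ≡ 35 (mod 731)
11^32 ≡ 35^2 = 1225 ≡ 494 (mod 731)
11^64 ≡ 494^2 = 244036 ≡ 613 (mod 731)
11^128 ≡ 613^2 = 375769 ≡ 35 (mod 731)
11^256 ≡ 35^2 = 1225 ≡ 494 (mod 731)
11^512 ≡ 494^2 = 244036 ≡ 613 (mod 731)
730 = 512 + 128 + 64 + 16 + 8 + 2 in binary powers of 2.
So 11^730 ≡ 613 · 35 · 613 · 35 · 441 · 121 ≡ 508 (mod 731).
Since 508 ≠ 1, base 11 is a Fermat witness: 731 is composite.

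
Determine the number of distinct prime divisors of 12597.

4

12597 = 3 · 4199
4199 = 13 · 323
323 = 17 · 19
12597 = 3 · 13 · 17 · 19, which has 4 distinct prime factors.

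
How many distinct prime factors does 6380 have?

4

6380 = 2^2 · 1595
1595 = 5 · 319
319 = 11 · 29
6380 = 2^2 · 5 · 11 · 29, which has 4 distinct prime factors.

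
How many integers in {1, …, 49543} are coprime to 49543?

Factor: 49543 = 13 · 37 · 103.
φ(49543) = (13−1) · (37−1) · (103−1) = 12 · 36 · 102 = 44064.

44064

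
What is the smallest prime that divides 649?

11

649 is odd.
Digit sum 19, not divisible by 3.
Ends in 9: not divisible by 5.
7: 649 = 7·92 + 5
11: 649 = 11·59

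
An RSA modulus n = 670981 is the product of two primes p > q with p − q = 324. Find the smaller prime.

673

Since p = q + 324, we have 670981 = q(q + 324), so q² + 324q − 670981 = 0.
Discriminant: 324² + 4·670981 = 104976 + 2683924 = 2788900; √2788900 = 1670.
q = (−324 + 1670)/2 = 673, and p = q + 324 = 997.
Check: 673 · 997 = 670981.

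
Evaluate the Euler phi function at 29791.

28830

Factor: 29791 = 31^3.
φ(29791) = 31^2·(31−1) = 28830.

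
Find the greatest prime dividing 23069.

59

23069 = 17 · 1357
1357 = 23 · 59
59 is prime.
So 23069 = 17 · 23 · 59; the largest prime factor is 59.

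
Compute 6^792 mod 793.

508

6^1 ≡ 6 (mod 793)
6^2 ≡ 6^2 = 36 ≡ 36 (mod 793)
6^4 ≡ 36^2 = 1296 ≡ 503 (mod 793)
6^8 ≡ 503^2 = 253009 ≡ 42 (mod 793)
6^16 ≡ 42^2 = 1764 ≡ 178 (mod 793)
6^32 ≡ 178^2 = 31684 ≡ 757 (mod 793)
6^64 ≡ 757^2 = 573049 ≡ 503 (mod 793)
6^128 ≡ 503^2 = 253009 ≡ 42 (mod 793)
6^256 ≡ 42^2 = 1764 ≡ 178 (mod 793)
6^512 ≡ 178^2 = 31684 ≡ 757 (mod 793)
792 = 512 + 256 + 16 + 8 in binary powers of 2.
So 6^792 ≡ 757 · 178 · 178 · 42 ≡ 508 (mod 793).
Since 508 ≠ 1, base 6 is a Fermat witness: 793 is composite.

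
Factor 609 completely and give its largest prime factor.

29

609 = 3 · 203
203 = 7 · 29
29 is prime.
So 609 = 3 · 7 · 29; the largest prime factor is 29.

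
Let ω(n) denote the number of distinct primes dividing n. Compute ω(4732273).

4732273 = 7^2 · 96577
96577 = 13 · 7429
7429 = 17 · 437
437 = 19 · 23
4732273 = 7^2 · 13 · 17 · 19 · 23, which has 5 distinct prime factors.

5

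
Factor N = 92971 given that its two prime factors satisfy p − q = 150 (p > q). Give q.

Since p = q + 150, we have 92971 = q(q + 150), so q² + 150q − 92971 = 0.
Discriminant: 150² + 4·92971 = 22500 + 371884 = 394384; √394384 = 628.
q = (−150 + 628)/2 = 239, and p = q + 150 = 389.
Check: 239 · 389 = 92971.

239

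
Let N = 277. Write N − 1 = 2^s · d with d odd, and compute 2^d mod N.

277 − 1 = 276 = 2^2 · 69, so d = 69.
2^1 ≡ 2 (mod 277)
2^2 ≡ 2^2 = 4 ≡ 4 (mod 277)
2^4 ≡ 4^2 = 16 ≡ 16 (mod 277)
2^8 ≡ 16^2 = 256 ≡ 256 (mod 277)
2^16 ≡ 256^2 = 65536 ≡ 164 (mod 277)
2^32 ≡ 164^2 = 26896 ≡ 27 (mod 277)
2^64 ≡ 27^2 = 729 ≡ 175 (mod 277)
69 = 64 + 4 + 1 in binary powers of 2.
So 2^69 ≡ 175 · 16 · 2 ≡ 60 (mod 277).
Squaring chain: 60 → 276; reaches −1, so base 2 does not prove 277 composite.

60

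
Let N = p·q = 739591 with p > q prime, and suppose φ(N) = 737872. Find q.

857

φ(n) = (p−1)(q−1) = n − (p+q) + 1, so p + q = 739591 − 737872 + 1 = 1720.
p and q are the roots of t² − 1720t + 739591 = 0.
Discriminant: 1720² − 4·739591 = 2958400 − 2958364 = 36; √36 = 6.
q = (1720 − 6)/2 = 857, p = (1720 + 6)/2 = 863.
Check: 857 · 863 = 739591.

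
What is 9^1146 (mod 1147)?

1062

9^1 ≡ 9 (mod 1147)
9^2 ≡ 9^2 = 81 ≡ 81 (mod 1147)
9^4 ≡ 81^2 = 6561 ≡ 826 (mod 1147)
9^8 ≡ 826^2 = 682276 ≡ 958 (mod 1147)
9^16 ≡ 958^2 = 917764 ≡ 164 (mod 1147)
9^32 ≡ 164^2 = 26896 ≡ 515 (mod 1147)
9^64 ≡ 515^2 = 265225 ≡ 268 (mod 1147)
9^128 ≡ 268^2 = 71824 ≡ 710 (mod 1147)
9^256 ≡ 710^2 = 504100 ≡ 567 (mod 1147)
9^512 ≡ 567^2 = 321489 ≡ 329 (mod 1147)
9^1024 ≡ 329^2 = 108241 ≡ 423 (mod 1147)
1146 = 1024 + 64 + 32 + 16 + 8 + 2 in binary powers of 2.
So 9^1146 ≡ 423 · 268 · 515 · 164 · 958 · 81 ≡ 1062 (mod 1147).
Since 1062 ≠ 1, base 9 is a Fermat witness: 1147 is composite.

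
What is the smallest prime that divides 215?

215 is odd.
Digit sum 8, not divisible by 3.
Ends in 5: divisible by 5.

5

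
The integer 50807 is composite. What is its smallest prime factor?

50807 is odd.
Digit sum 20, not divisible by 3.
Ends in 7: not divisible by 5.
7: 50807 = 7·7258 + 1
11: 50807 = 11·4618 + 9
13: 50807 = 13·3908 + 3
17: 50807 = 17·2988 + 11
19: 50807 = 19·2674 + 1
23: 50807 = 23·2209

23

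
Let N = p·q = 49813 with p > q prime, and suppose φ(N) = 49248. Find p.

457

φ(n) = (p−1)(q−1) = n − (p+q) + 1, so p + q = 49813 − 49248 + 1 = 566.
p and q are the roots of t² − 566t + 49813 = 0.
Discriminant: 566² − 4·49813 = 320356 − 199252 = 121104; √121104 = 348.
q = (566 − 348)/2 = 109, p = (566 + 348)/2 = 457.
Check: 109 · 457 = 49813.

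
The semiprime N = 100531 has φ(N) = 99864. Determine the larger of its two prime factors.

φ(n) = (p−1)(q−1) = n − (p+q) + 1, so p + q = 100531 − 99864 + 1 = 668.
p and q are the roots of t² − 668t + 100531 = 0.
Discriminant: 668² − 4·100531 = 446224 − 402124 = 44100; √44100 = 210.
q = (668 − 210)/2 = 229, p = (668 + 210)/2 = 439.
Check: 229 · 439 = 100531.

439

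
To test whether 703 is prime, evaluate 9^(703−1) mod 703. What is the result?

9^1 ≡ 9 (mod 703)
9^2 ≡ 9^2 = 81 ≡ 81 (mod 703)
9^4 ≡ 81^2 = 6561 ≡ 234 (mod 703)
9^8 ≡ 234^2 = 54756 ≡ 625 (mod 703)
9^16 ≡ 625^2 = 390625 ≡ 460 (mod 703)
9^32 ≡ 460^2 = 211600 ≡ 700 (mod 703)
9^64 ≡ 700^2 = 490000 ≡ 9 (mod 703)
9^128 ≡ 9^2 = 81 ≡ 81 (mod 703)
9^256 ≡ 81^2 = 6561 ≡ 234 (mod 703)
9^512 ≡ 234^2 = 54756 ≡ 625 (mod 703)
702 = 512 + 128 + 32 + 16 + 8 + 4 + 2 in binary powers of 2.
So 9^702 ≡ 625 · 81 · 700 · 460 · 625 · 234 · 81 ≡ 1 (mod 703).
Since the result is 1, base 9 gives no evidence that 703 is composite.

1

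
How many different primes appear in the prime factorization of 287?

2

287 = 7 · 41
287 = 7 · 41, which has 2 distinct prime factors.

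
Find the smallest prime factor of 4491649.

4491649 is odd.
Digit sum 37, not divisible by 3.
Ends in 9: not divisible by 5.
7: 4491649 = 7·641664 + 1
11: 4491649 = 11·408331 + 8
13: 4491649 = 13·345511 + 6
17: 4491649 = 17·264214 + 11
19: 4491649 = 19·236402 + 11
23: 4491649 = 23·195289 + 2
29: 4491649 = 29·154884 + 13
31: 4491649 = 31·144891 + 28
37: 4491649 = 37·121395 + 34
41: 4491649 = 41·109552 + 17
43: 4491649 = 43·104456 + 41
47: 4491649 = 47·95567

47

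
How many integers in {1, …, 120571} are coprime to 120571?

Factor: 120571 = 11 · 97 · 113.
φ(120571) = (11−1) · (97−1) · (113−1) = 10 · 96 · 112 = 107520.

107520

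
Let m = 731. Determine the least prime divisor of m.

17

731 is odd.
Digit sum 11, not divisible by 3.
Ends in 1: not divisible by 5.
7: 731 = 7·104 + 3
11: 731 = 11·66 + 5
13: 731 = 13·56 + 3
17: 731 = 17·43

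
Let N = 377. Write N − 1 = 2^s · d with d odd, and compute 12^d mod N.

220

377 − 1 = 376 = 2^3 · 47, so d = 47.
12^1 ≡ 12 (mod 377)
12^2 ≡ 12^2 = 144 ≡ 144 (mod 377)
12^4 ≡ 144^2 = 20736 ≡ 1 (mod 377)
12^8 ≡ 1^2 = 1 ≡ 1 (mod 377)
12^16 ≡ 1^2 = 1 ≡ 1 (mod 377)
12^32 ≡ 1^2 = 1 ≡ 1 (mod 377)
47 = 32 + 8 + 4 + 2 + 1 in binary powers of 2.
So 12^47 ≡ 1 · 1 · 1 · 144 · 12 ≡ 220 (mod 377).
Squaring chain: 220 → 144 → 1; never reaches −1, so base 12 is a Miller–Rabin witness that 377 is composite.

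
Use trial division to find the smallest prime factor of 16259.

71

16259 is odd.
Digit sum 23, not divisible by 3.
Ends in 9: not divisible by 5.
7: 16259 = 7·2322 + 5
11: 16259 = 11·1478 + 1
13: 16259 = 13·1250 + 9
17: 16259 = 17·956 + 7
19: 16259 = 19·855 + 14
23: 16259 = 23·706 + 21
29: 16259 = 29·560 + 19
31: 16259 = 31·524 + 15
37: 16259 = 37·439 + 16
41: 16259 = 41·396 + 23
43: 16259 = 43·378 + 5
47: 16259 = 47·345 + 44
53: 16259 = 53·306 + 41
59: 16259 = 59·275 + 34
61: 16259 = 61·266 + 33
67: 16259 = 67·242 + 45
71: 16259 = 71·229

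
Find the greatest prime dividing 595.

17

595 = 5 · 119
119 = 7 · 17
17 is prime.
So 595 = 5 · 7 · 17; the largest prime factor is 17.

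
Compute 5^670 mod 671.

5^1 ≡ 5 (mod 671)
5^2 ≡ 5^2 = 25 ≡ 25 (mod 671)
5^4 ≡ 25^2 = 625 ≡ 625 (mod 671)
5^8 ≡ 625^2 = 390625 ≡ 103 (mod 671)
5^16 ≡ 103^2 = 10609 ≡ 544 (mod 671)
5^32 ≡ 544^2 = 295936 ≡ 25 (mod 671)
5^64 ≡ 25^2 = 625 ≡ 625 (mod 671)
5^128 ≡ 625^2 = 390625 ≡ 103 (mod 671)
5^256 ≡ 103^2 = 10609 ≡ 544 (mod 671)
5^512 ≡ 544^2 = 295936 ≡ 25 (mod 671)
670 = 512 + 128 + 16 + 8 + 4 + 2 in binary powers of 2.
So 5^670 ≡ 25 · 103 · 544 · 103 · 625 · 25 ≡ 562 (mod 671).
Since 562 ≠ 1, base 5 is a Fermat witness: 671 is composite.

562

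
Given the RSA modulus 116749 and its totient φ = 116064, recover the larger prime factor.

373

φ(n) = (p−1)(q−1) = n − (p+q) + 1, so p + q = 116749 − 116064 + 1 = 686.
p and q are the roots of t² − 686t + 116749 = 0.
Discriminant: 686² − 4·116749 = 470596 − 466996 = 3600; √3600 = 60.
q = (686 − 60)/2 = 313, p = (686 + 60)/2 = 373.
Check: 313 · 373 = 116749.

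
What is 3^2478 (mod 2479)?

2452

3^1 ≡ 3 (mod 2479)
3^2 ≡ 3^2 = 9 ≡ 9 (mod 2479)
3^4 ≡ 9^2 = 81 ≡ 81 (mod 2479)
3^8 ≡ 81^2 = 6561 ≡ 1603 (mod 2479)
3^16 ≡ 1603^2 = 2569609 ≡ 1365 (mod 2479)
3^32 ≡ 1365^2 = 1863225 ≡ 1496 (mod 2479)
3^64 ≡ 1496^2 = 2238016 ≡ 1958 (mod 2479)
3^128 ≡ 1958^2 = 3833764 ≡ 1230 (mod 2479)
3^256 ≡ 1230^2 = 1512900 ≡ 710 (mod 2479)
3^512 ≡ 710^2 = 504100 ≡ 863 (mod 2479)
3^1024 ≡ 863^2 = 744769 ≡ 1069 (mod 2479)
3^2048 ≡ 1069^2 = 1142761 ≡ 2421 (mod 2479)
2478 = 2048 + 256 + 128 + 32 + 8 + 4 + 2 in binary powers of 2.
So 3^2478 ≡ 2421 · 710 · 1230 · 1496 · 1603 · 81 · 9 ≡ 2452 (mod 2479).
Since 2452 ≠ 1, base 3 is a Fermat witness: 2479 is composite.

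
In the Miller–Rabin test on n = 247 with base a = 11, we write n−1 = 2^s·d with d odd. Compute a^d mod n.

247 − 1 = 246 = 2^1 · 123, so d = 123.
11^1 ≡ 11 (mod 247)
11^2 ≡ 11^2 = 121 ≡ 121 (mod 247)
11^4 ≡ 121^2 = 14641 ≡ 68 (mod 247)
11^8 ≡ 68^2 = 4624 ≡ 178 (mod 247)
11^16 ≡ 178^2 = 31684 ≡ 68 (mod 247)
11^32 ≡ 68^2 = 4624 ≡ 178 (mod 247)
11^64 ≡ 178^2 = 31684 ≡ 68 (mod 247)
123 = 64 + 32 + 16 + 8 + 2 + 1 in binary powers of 2.
So 11^123 ≡ 68 · 178 · 68 · 178 · 121 · 11 ≡ 96 (mod 247).
Squaring chain: 96; never reaches −1, so base 11 is a Miller–Rabin witness that 247 is composite.

96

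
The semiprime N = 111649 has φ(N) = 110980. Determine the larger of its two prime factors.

φ(n) = (p−1)(q−1) = n − (p+q) + 1, so p + q = 111649 − 110980 + 1 = 670.
p and q are the roots of t² − 670t + 111649 = 0.
Discriminant: 670² − 4·111649 = 448900 − 446596 = 2304; √2304 = 48.
q = (670 − 48)/2 = 311, p = (670 + 48)/2 = 359.
Check: 311 · 359 = 111649.

359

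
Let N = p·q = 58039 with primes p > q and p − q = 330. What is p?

457

Since p = q + 330, we have 58039 = q(q + 330), so q² + 330q − 58039 = 0.
Discriminant: 330² + 4·58039 = 108900 + 232156 = 341056; √341056 = 584.
q = (−330 + 584)/2 = 127, and p = q + 330 = 457.
Check: 127 · 457 = 58039.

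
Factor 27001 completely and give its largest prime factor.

67

27001 = 13 · 2077
2077 = 31 · 67
67 is prime.
So 27001 = 13 · 31 · 67; the largest prime factor is 67.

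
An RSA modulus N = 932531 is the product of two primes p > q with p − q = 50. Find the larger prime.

991

Since p = q + 50, we have 932531 = q(q + 50), so q² + 50q − 932531 = 0.
Discriminant: 50² + 4·932531 = 2500 + 3730124 = 3732624; √3732624 = 1932.
q = (−50 + 1932)/2 = 941, and p = q + 50 = 991.
Check: 941 · 991 = 932531.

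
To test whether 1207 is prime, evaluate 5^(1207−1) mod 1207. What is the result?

5^1 ≡ 5 (mod 1207)
5^2 ≡ 5^2 = 25 ≡ 25 (mod 1207)
5^4 ≡ 25^2 = 625 ≡ 625 (mod 1207)
5^8 ≡ 625^2 = 390625 ≡ 764 (mod 1207)
5^16 ≡ 764^2 = 583696 ≡ 715 (mod 1207)
5^32 ≡ 715^2 = 511225 ≡ 664 (mod 1207)
5^64 ≡ 664^2 = 440896 ≡ 341 (mod 1207)
5^128 ≡ 341^2 = 116281 ≡ 409 (mod 1207)
5^256 ≡ 409^2 = 167281 ≡ 715 (mod 1207)
5^512 ≡ 715^2 = 511225 ≡ 664 (mod 1207)
5^1024 ≡ 664^2 = 440896 ≡ 341 (mod 1207)
1206 = 1024 + 128 + 32 + 16 + 4 + 2 in binary powers of 2.
So 5^1206 ≡ 341 · 409 · 664 · 715 · 625 · 25 ≡ 1141 (mod 1207).
Since 1141 ≠ 1, base 5 is a Fermat witness: 1207 is composite.

1141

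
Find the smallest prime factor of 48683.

48683 is odd.
Digit sum 29, not divisible by 3.
Ends in 3: not divisible by 5.
7: 48683 = 7·6954 + 5
11: 48683 = 11·4425 + 8
13: 48683 = 13·3744 + 11
17: 48683 = 17·2863 + 12
19: 48683 = 19·2562 + 5
23: 48683 = 23·2116 + 15
29: 48683 = 29·1678 + 21
31: 48683 = 31·1570 + 13
37: 48683 = 37·1315 + 28
41: 48683 = 41·1187 + 16
43: 48683 = 43·1132 + 7
47: 48683 = 47·1035 + 38
53: 48683 = 53·918 + 29
59: 48683 = 59·825 + 8
61: 48683 = 61·798 + 5
67: 48683 = 67·726 + 41
71: 48683 = 71·685 + 48
73: 48683 = 73·666 + 65
79: 48683 = 79·616 + 19
83: 48683 = 83·586 + 45
89: 48683 = 89·547

89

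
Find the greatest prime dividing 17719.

17719 = 13 · 1363
1363 = 29 · 47
47 is prime.
So 17719 = 13 · 29 · 47; the largest prime factor is 47.

47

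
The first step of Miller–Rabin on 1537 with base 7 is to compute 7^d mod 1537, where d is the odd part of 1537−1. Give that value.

1537 − 1 = 1536 = 2^9 · 3, so d = 3.
7^1 ≡ 7 (mod 1537)
7^2 ≡ 7^2 = 49 ≡ 49 (mod 1537)
3 = 2 + 1 in binary powers of 2.
So 7^3 ≡ 49 · 7 ≡ 343 (mod 1537).
Squaring chain: 343 → 837 → 1234 → 1126 → 1388 → 683 → 778 → 1243 → 364; never reaches −1, so base 7 is a Miller–Rabin witness that 1537 is composite.

343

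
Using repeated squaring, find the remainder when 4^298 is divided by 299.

165

4^1 ≡ 4 (mod 299)
4^2 ≡ 4^2 = 16 ≡ 16 (mod 299)
4^4 ≡ 16^2 = 256 ≡ 256 (mod 299)
4^8 ≡ 256^2 = 65536 ≡ 55 (mod 299)
4^16 ≡ 55^2 = 3025 ≡ 35 (mod 299)
4^32 ≡ 35^2 = 1225 ≡ 29 (mod 299)
4^64 ≡ 29^2 = 841 ≡ 243 (mod 299)
4^128 ≡ 243^2 = 59049 ≡ 146 (mod 299)
4^256 ≡ 146^2 = 21316 ≡ 87 (mod 299)
298 = 256 + 32 + 8 + 2 in binary powers of 2.
So 4^298 ≡ 87 · 29 · 55 · 16 ≡ 165 (mod 299).
Since 165 ≠ 1, base 4 is a Fermat witness: 299 is composite.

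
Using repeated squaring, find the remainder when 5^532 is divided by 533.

508

5^1 ≡ 5 (mod 533)
5^2 ≡ 5^2 = 25 ≡ 25 (mod 533)
5^4 ≡ 25^2 = 625 ≡ 92 (mod 533)
5^8 ≡ 92^2 = 8464 ≡ 469 (mod 533)
5^16 ≡ 469^2 = 219961 ≡ 365 (mod 533)
5^32 ≡ 365^2 = 133225 ≡ 508 (mod 533)
5^64 ≡ 508^2 = 258064 ≡ 92 (mod 533)
5^128 ≡ 92^2 = 8464 ≡ 469 (mod 533)
5^256 ≡ 469^2 = 219961 ≡ 365 (mod 533)
5^512 ≡ 365^2 = 133225 ≡ 508 (mod 533)
532 = 512 + 16 + 4 in binary powers of 2.
So 5^532 ≡ 508 · 365 · 92 ≡ 508 (mod 533).
Since 508 ≠ 1, base 5 is a Fermat witness: 533 is composite.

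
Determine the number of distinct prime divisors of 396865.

396865 = 5 · 79373
79373 = 7 · 11339
11339 = 17 · 667
667 = 23 · 29
396865 = 5 · 7 · 17 · 23 · 29, which has 5 distinct prime factors.

5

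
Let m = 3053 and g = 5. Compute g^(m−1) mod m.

5^1 ≡ 5 (mod 3053)
5^2 ≡ 5^2 = 25 ≡ 25 (mod 3053)
5^4 ≡ 25^2 = 625 ≡ 625 (mod 3053)
5^8 ≡ 625^2 = 390625 ≡ 2894 (mod 3053)
5^16 ≡ 2894^2 = 8375236 ≡ 857 (mod 3053)
5^32 ≡ 857^2 = 734449 ≡ 1729 (mod 3053)
5^64 ≡ 1729^2 = 2989441 ≡ 554 (mod 3053)
5^128 ≡ 554^2 = 306916 ≡ 1616 (mod 3053)
5^256 ≡ 1616^2 = 2611456 ≡ 1141 (mod 3053)
5^512 ≡ 1141^2 = 1301881 ≡ 1303 (mod 3053)
5^1024 ≡ 1303^2 = 1697809 ≡ 341 (mod 3053)
5^2048 ≡ 341^2 = 116281 ≡ 267 (mod 3053)
3052 = 2048 + 512 + 256 + 128 + 64 + 32 + 8 + 4 in binary powers of 2.
So 5^3052 ≡ 267 · 1303 · 1141 · 1616 · 554 · 1729 · 2894 · 625 ≡ 522 (mod 3053).
Since 522 ≠ 1, base 5 is a Fermat witness: 3053 is composite.

522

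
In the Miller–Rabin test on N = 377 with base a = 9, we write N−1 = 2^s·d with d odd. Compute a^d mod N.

237

377 − 1 = 376 = 2^3 · 47, so d = 47.
9^1 ≡ 9 (mod 377)
9^2 ≡ 9^2 = 81 ≡ 81 (mod 377)
9^4 ≡ 81^2 = 6561 ≡ 152 (mod 377)
9^8 ≡ 152^2 = 23104 ≡ 107 (mod 377)
9^16 ≡ 107^2 = 11449 ≡ 139 (mod 377)
9^32 ≡ 139^2 = 19321 ≡ 94 (mod 377)
47 = 32 + 8 + 4 + 2 + 1 in binary powers of 2.
So 9^47 ≡ 94 · 107 · 152 · 81 · 9 ≡ 237 (mod 377).
Squaring chain: 237 → 373 → 16; never reaches −1, so base 9 is a Miller–Rabin witness that 377 is composite.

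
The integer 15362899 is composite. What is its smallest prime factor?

67

15362899 is odd.
Digit sum 43, not divisible by 3.
Ends in 9: not divisible by 5.
7: 15362899 = 7·2194699 + 6
11: 15362899 = 11·1396627 + 2
13: 15362899 = 13·1181761 + 6
17: 15362899 = 17·903699 + 16
19: 15362899 = 19·808573 + 12
23: 15362899 = 23·667952 + 3
29: 15362899 = 29·529755 + 4
31: 15362899 = 31·495577 + 12
37: 15362899 = 37·415213 + 18
41: 15362899 = 41·374704 + 35
43: 15362899 = 43·357276 + 31
47: 15362899 = 47·326870 + 9
53: 15362899 = 53·289866 + 1
59: 15362899 = 59·260388 + 7
61: 15362899 = 61·251850 + 49
67: 15362899 = 67·229297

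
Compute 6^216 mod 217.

6^1 ≡ 6 (mod 217)
6^2 ≡ 6^2 = 36 ≡ 36 (mod 217)
6^4 ≡ 36^2 = 1296 ≡ 211 (mod 217)
6^8 ≡ 211^2 = 44521 ≡ 36 (mod 217)
6^16 ≡ 36^2 = 1296 ≡ 211 (mod 217)
6^32 ≡ 211^2 = 44521 ≡ 36 (mod 217)
6^64 ≡ 36^2 = 1296 ≡ 211 (mod 217)
6^128 ≡ 211^2 = 44521 ≡ 36 (mod 217)
216 = 128 + 64 + 16 + 8 in binary powers of 2.
So 6^216 ≡ 36 · 211 · 211 · 36 ≡ 1 (mod 217).
Since the result is 1, base 6 gives no evidence that 217 is composite.

1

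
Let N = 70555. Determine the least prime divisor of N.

70555 is odd.
Digit sum 22, not divisible by 3.
Ends in 5: divisible by 5.

5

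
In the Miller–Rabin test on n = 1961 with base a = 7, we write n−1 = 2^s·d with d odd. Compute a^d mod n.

1961 − 1 = 1960 = 2^3 · 245, so d = 245.
7^1 ≡ 7 (mod 1961)
7^2 ≡ 7^2 = 49 ≡ 49 (mod 1961)
7^4 ≡ 49^2 = 2401 ≡ 440 (mod 1961)
7^8 ≡ 440^2 = 193600 ≡ 1422 (mod 1961)
7^16 ≡ 1422^2 = 2022084 ≡ 293 (mod 1961)
7^32 ≡ 293^2 = 85849 ≡ 1526 (mod 1961)
7^64 ≡ 1526^2 = 2328676 ≡ 969 (mod 1961)
7^128 ≡ 969^2 = 938961 ≡ 1603 (mod 1961)
245 = 128 + 64 + 32 + 16 + 4 + 1 in binary powers of 2.
So 7^245 ≡ 1603 · 969 · 1526 · 293 · 440 · 7 ≡ 1418 (mod 1961).
Squaring chain: 1418 → 699 → 312; never reaches −1, so base 7 is a Miller–Rabin witness that 1961 is composite.

1418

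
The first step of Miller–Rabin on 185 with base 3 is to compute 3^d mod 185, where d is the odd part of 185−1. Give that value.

185 − 1 = 184 = 2^3 · 23, so d = 23.
3^1 ≡ 3 (mod 185)
3^2 ≡ 3^2 = 9 ≡ 9 (mod 185)
3^4 ≡ 9^2 = 81 ≡ 81 (mod 185)
3^8 ≡ 81^2 = 6561 ≡ 86 (mod 185)
3^16 ≡ 86^2 = 7396 ≡ 181 (mod 185)
23 = 16 + 4 + 2 + 1 in binary powers of 2.
So 3^23 ≡ 181 · 81 · 9 · 3 ≡ 132 (mod 185).
Squaring chain: 132 → 34 → 46; never reaches −1, so base 3 is a Miller–Rabin witness that 185 is composite.

132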